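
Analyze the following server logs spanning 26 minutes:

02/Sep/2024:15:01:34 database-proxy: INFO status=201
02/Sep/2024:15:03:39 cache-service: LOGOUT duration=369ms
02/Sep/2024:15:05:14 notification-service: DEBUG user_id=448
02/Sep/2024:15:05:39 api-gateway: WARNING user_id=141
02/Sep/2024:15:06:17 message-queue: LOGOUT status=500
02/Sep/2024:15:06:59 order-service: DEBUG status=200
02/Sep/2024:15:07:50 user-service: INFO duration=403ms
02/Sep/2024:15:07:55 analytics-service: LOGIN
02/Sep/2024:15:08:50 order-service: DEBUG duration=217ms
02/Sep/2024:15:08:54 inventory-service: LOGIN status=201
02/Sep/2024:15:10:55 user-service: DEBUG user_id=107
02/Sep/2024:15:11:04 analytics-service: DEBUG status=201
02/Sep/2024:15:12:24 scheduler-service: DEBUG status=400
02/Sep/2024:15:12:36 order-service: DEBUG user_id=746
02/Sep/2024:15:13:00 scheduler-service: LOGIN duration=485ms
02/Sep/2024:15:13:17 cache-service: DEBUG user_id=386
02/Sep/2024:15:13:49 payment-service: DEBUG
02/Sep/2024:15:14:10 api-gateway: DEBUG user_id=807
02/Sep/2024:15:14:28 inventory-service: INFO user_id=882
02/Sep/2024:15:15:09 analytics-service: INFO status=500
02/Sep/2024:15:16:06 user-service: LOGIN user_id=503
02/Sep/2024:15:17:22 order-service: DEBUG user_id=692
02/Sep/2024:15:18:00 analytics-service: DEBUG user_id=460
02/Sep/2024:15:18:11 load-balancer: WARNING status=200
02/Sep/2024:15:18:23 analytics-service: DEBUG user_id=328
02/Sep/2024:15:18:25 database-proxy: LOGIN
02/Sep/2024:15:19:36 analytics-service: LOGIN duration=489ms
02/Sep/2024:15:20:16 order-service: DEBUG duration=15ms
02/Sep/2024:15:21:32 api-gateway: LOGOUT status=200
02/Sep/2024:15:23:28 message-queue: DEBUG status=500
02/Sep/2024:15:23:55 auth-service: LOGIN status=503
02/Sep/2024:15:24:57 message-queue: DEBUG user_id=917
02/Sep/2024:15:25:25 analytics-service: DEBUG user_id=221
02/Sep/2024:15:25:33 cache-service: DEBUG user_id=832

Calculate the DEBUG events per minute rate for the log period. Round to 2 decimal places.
0.69

To calculate the rate:

1. Count total DEBUG events: 18
2. Total time period: 26 minutes
3. Rate = 18 / 26 = 0.69 events per minute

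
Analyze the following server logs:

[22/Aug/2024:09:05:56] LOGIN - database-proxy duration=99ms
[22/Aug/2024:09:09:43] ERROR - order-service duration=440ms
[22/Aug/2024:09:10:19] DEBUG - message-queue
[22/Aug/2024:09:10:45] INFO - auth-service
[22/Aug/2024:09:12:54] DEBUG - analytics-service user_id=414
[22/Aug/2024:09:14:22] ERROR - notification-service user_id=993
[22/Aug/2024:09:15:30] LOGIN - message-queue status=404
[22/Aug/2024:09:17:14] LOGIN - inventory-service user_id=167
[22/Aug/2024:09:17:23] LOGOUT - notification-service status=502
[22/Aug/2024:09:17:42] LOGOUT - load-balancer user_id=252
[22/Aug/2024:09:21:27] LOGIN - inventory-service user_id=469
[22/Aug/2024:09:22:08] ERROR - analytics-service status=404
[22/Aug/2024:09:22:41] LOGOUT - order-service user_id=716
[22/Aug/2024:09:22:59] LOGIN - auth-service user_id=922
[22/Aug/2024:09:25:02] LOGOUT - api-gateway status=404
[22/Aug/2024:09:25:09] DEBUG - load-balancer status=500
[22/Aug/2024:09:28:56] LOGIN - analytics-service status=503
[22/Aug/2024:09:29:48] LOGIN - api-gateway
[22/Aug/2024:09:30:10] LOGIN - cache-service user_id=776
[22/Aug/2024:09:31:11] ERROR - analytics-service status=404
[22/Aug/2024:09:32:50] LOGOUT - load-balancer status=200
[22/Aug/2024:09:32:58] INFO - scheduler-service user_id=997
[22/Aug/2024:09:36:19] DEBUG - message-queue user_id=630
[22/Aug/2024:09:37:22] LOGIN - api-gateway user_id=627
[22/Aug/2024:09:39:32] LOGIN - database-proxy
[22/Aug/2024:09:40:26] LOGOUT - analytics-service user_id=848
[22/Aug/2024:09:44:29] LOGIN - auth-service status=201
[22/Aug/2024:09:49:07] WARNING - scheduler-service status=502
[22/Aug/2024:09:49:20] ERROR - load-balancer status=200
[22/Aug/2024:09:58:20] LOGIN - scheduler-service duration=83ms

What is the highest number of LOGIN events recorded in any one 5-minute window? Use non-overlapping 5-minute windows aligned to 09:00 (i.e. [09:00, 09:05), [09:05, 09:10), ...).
2

To find the burst window:

1. Divide the log period into non-overlapping 5-minute windows starting at 09:00
2. Count LOGIN events in each window
3. Find the window with maximum count
4. Maximum events in a window: 2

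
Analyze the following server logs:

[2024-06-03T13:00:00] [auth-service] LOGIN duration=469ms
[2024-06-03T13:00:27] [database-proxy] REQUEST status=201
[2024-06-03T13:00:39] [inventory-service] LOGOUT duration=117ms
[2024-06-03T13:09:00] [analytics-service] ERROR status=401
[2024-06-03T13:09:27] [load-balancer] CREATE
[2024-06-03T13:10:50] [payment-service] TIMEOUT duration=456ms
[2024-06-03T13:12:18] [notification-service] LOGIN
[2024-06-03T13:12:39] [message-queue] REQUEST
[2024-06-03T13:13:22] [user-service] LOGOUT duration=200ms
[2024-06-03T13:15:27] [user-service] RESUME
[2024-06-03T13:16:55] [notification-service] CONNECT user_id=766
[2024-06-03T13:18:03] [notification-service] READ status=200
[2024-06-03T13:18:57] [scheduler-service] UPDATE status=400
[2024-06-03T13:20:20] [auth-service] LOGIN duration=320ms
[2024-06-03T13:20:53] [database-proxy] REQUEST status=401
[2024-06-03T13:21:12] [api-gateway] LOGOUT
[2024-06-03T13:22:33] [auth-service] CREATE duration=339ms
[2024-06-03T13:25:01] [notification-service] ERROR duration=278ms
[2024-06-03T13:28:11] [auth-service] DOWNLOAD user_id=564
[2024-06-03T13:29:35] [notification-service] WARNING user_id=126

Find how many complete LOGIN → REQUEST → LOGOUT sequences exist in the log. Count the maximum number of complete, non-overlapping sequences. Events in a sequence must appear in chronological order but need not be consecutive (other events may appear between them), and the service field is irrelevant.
3

To count sequences:

1. Look for pattern: LOGIN → REQUEST → LOGOUT
2. Greedily scan the log in chronological order, matching each sequence element in turn (ignoring service)
3. Each time the full pattern completes, increment the count and restart matching from the next event
4. Complete non-overlapping sequences found: 3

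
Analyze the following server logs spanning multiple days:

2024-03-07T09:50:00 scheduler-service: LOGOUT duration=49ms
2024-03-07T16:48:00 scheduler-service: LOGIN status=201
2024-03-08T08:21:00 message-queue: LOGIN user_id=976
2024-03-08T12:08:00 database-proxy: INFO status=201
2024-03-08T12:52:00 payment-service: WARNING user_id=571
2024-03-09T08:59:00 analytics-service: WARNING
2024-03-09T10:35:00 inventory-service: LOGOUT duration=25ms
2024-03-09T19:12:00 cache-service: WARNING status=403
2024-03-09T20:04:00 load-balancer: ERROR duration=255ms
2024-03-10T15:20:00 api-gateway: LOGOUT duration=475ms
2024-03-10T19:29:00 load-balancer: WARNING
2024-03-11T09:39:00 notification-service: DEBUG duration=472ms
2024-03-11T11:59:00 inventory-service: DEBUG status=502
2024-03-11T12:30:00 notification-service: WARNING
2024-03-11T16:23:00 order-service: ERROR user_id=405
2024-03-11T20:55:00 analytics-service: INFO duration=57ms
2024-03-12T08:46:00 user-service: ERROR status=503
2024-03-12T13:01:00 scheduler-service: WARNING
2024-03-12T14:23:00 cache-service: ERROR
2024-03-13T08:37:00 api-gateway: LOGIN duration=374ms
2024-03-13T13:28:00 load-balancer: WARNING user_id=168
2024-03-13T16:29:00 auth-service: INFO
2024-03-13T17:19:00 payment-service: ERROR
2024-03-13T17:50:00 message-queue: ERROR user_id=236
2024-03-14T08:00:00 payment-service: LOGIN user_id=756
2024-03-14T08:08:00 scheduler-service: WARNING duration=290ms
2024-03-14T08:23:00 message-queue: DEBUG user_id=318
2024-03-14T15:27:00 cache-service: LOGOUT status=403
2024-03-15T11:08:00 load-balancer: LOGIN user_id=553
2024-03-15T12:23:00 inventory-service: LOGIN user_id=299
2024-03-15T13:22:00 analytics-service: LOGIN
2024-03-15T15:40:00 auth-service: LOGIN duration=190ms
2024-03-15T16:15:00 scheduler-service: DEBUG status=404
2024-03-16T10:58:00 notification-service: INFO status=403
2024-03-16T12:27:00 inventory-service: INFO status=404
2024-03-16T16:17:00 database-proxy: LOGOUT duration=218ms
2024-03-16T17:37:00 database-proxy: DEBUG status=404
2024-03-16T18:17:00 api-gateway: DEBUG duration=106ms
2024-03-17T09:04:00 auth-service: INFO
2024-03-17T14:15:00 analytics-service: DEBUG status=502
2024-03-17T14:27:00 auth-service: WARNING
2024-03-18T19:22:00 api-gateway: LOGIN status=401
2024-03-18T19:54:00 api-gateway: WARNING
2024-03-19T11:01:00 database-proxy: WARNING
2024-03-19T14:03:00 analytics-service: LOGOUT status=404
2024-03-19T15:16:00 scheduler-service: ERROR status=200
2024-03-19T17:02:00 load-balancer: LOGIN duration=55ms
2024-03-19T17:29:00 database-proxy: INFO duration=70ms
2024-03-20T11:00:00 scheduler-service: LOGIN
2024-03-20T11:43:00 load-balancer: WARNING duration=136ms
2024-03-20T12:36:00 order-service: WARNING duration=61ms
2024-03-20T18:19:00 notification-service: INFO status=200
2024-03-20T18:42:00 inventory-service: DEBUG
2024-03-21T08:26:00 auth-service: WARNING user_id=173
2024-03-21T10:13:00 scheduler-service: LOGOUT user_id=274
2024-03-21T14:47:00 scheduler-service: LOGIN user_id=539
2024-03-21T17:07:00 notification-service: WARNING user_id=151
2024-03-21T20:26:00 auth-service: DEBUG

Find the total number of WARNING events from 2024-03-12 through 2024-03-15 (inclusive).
3

To filter by date range:

1. Date range: 2024-03-12 through 2024-03-15, both dates inclusive
2. Filter for WARNING events whose date falls in this range
3. Count matching events: 3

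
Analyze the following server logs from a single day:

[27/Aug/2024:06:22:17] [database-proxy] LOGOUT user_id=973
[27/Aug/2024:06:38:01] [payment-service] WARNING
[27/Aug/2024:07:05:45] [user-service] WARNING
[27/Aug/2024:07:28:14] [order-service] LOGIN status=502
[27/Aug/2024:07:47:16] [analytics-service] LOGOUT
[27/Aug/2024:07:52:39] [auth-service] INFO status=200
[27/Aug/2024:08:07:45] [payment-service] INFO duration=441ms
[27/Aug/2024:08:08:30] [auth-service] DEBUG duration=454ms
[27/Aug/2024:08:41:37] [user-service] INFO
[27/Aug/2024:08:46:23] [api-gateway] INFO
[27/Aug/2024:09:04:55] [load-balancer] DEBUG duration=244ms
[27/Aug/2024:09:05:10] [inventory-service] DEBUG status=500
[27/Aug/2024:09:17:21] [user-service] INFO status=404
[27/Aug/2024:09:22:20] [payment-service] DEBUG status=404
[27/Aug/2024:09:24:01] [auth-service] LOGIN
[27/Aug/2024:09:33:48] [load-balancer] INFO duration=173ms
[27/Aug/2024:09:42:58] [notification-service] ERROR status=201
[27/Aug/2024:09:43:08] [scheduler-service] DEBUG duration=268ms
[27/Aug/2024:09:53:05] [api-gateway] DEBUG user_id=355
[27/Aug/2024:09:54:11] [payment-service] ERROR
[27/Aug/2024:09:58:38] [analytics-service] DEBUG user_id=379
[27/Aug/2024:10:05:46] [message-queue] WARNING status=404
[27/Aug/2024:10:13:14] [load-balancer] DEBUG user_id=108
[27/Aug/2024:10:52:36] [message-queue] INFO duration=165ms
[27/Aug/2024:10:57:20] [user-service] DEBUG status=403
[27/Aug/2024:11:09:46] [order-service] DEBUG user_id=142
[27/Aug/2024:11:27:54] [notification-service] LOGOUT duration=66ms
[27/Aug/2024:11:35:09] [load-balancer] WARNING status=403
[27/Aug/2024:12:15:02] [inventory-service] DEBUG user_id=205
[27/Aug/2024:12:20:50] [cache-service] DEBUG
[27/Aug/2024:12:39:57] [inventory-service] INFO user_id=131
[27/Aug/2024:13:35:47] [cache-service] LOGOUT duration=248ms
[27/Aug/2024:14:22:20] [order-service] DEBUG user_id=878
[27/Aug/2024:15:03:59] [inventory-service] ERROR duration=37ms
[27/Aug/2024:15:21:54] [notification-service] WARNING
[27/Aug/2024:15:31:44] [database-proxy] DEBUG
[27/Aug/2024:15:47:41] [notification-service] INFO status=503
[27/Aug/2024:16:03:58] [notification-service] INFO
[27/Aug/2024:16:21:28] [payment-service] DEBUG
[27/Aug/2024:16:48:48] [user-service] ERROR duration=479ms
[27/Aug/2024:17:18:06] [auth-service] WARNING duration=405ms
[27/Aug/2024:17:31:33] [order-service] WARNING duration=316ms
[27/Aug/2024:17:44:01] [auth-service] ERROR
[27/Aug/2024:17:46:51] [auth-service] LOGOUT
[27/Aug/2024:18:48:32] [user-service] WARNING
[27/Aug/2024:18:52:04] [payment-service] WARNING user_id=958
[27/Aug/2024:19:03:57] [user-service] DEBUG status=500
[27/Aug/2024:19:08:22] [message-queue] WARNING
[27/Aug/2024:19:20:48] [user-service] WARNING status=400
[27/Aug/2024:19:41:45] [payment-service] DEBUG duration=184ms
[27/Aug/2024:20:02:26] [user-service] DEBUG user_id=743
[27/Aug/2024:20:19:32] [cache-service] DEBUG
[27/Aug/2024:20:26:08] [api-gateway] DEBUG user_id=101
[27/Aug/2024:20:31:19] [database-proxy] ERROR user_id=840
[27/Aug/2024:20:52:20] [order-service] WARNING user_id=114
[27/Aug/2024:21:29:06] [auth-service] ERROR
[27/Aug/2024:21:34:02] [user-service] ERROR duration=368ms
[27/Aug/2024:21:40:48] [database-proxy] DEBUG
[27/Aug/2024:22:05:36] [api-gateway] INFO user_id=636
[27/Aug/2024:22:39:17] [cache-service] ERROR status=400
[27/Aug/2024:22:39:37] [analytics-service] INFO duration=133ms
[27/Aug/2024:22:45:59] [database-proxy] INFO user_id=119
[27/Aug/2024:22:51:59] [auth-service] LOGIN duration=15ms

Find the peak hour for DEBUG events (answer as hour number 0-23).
9

To find the peak hour:

1. Group all DEBUG events by hour
2. Count events in each hour
3. Find hour with maximum count
4. Peak hour: 9 (with 6 events)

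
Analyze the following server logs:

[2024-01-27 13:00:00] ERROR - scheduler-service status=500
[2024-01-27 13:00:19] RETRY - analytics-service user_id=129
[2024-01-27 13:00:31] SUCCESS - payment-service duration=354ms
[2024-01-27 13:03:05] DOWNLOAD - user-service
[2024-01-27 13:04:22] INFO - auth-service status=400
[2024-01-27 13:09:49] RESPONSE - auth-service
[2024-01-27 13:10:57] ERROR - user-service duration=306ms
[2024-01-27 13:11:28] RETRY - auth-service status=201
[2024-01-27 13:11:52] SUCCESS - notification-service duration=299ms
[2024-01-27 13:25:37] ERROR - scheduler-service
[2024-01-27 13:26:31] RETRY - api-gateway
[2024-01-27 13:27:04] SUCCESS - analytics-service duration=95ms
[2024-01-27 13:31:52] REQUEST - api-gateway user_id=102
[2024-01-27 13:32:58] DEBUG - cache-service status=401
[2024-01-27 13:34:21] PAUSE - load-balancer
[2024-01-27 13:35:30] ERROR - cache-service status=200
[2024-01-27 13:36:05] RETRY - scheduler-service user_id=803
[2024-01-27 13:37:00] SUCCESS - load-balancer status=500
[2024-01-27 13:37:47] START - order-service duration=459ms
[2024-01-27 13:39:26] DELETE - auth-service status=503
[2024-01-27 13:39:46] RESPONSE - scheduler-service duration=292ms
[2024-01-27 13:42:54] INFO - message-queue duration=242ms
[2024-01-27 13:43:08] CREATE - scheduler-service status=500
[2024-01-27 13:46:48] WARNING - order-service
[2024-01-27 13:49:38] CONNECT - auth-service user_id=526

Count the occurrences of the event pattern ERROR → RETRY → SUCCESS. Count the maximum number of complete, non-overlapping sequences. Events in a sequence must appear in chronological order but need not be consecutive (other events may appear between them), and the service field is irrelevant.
4

To count sequences:

1. Look for pattern: ERROR → RETRY → SUCCESS
2. Greedily scan the log in chronological order, matching each sequence element in turn (ignoring service)
3. Each time the full pattern completes, increment the count and restart matching from the next event
4. Complete non-overlapping sequences found: 4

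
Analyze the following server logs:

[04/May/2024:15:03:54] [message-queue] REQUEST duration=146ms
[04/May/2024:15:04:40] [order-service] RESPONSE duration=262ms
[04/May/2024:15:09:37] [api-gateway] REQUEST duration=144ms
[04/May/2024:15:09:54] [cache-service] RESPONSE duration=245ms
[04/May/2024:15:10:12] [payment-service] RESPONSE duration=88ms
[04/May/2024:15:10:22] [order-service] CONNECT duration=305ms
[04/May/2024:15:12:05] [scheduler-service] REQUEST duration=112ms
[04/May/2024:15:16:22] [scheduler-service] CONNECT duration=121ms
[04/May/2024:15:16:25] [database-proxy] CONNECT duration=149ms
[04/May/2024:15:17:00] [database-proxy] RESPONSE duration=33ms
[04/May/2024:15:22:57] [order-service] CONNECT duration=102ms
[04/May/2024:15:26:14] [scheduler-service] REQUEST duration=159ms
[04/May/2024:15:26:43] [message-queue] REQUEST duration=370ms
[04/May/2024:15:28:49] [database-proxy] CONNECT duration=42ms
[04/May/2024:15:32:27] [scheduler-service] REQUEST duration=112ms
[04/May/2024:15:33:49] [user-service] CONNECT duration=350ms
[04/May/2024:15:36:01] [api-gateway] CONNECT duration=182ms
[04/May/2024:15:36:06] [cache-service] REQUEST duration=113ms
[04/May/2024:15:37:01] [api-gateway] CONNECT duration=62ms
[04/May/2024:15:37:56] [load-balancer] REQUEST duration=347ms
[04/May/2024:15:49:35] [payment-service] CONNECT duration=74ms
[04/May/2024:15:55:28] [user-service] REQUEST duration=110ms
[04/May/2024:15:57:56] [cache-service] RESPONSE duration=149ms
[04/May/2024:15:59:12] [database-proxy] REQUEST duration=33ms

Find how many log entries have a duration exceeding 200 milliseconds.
6

To count timeouts:

1. Threshold: 200ms
2. Extract duration from each log entry
3. Count entries where duration > 200
4. Timeout count: 6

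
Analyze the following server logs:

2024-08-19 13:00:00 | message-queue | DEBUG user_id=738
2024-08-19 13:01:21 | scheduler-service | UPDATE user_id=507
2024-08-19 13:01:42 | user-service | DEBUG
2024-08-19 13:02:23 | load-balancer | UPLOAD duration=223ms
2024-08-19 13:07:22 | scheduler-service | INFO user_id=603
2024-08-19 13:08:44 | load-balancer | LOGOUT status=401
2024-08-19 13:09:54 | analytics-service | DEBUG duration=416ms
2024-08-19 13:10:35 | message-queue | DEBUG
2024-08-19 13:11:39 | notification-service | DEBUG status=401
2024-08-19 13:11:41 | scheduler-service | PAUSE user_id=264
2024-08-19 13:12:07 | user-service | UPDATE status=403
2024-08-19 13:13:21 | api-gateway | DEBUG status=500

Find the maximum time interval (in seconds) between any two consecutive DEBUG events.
492

To find the longest gap:

1. Extract all DEBUG events in chronological order
2. Calculate time differences between consecutive events
3. Find the maximum difference
4. Longest gap: 492 seconds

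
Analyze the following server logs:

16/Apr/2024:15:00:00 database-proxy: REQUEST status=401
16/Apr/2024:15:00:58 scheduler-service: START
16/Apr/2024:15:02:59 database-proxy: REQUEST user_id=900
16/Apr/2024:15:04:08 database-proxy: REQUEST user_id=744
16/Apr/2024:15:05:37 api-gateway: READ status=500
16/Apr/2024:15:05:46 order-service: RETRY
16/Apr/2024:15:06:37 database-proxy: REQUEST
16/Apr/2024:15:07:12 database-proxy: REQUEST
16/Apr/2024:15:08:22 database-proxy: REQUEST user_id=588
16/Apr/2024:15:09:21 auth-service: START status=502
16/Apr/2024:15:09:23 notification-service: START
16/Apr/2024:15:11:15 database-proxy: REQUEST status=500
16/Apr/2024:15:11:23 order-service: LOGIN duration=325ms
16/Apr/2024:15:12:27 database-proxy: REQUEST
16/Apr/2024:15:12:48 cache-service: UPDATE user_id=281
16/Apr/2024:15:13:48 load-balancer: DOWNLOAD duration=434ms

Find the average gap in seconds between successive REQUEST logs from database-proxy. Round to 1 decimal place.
106.7

To calculate average interval:

1. Find all REQUEST events for database-proxy in order
2. Calculate time gaps between consecutive events
3. Compute mean of gaps: 747 / 7 = 106.7 seconds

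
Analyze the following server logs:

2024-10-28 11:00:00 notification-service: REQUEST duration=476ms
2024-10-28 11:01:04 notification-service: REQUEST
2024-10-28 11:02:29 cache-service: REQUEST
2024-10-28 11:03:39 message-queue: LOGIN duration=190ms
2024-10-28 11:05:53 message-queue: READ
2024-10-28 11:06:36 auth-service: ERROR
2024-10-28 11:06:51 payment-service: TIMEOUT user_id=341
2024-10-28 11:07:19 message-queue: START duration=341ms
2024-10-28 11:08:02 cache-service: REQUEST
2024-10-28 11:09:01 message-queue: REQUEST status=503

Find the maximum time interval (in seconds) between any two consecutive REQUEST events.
333

To find the longest gap:

1. Extract all REQUEST events in chronological order
2. Calculate time differences between consecutive events
3. Find the maximum difference
4. Longest gap: 333 seconds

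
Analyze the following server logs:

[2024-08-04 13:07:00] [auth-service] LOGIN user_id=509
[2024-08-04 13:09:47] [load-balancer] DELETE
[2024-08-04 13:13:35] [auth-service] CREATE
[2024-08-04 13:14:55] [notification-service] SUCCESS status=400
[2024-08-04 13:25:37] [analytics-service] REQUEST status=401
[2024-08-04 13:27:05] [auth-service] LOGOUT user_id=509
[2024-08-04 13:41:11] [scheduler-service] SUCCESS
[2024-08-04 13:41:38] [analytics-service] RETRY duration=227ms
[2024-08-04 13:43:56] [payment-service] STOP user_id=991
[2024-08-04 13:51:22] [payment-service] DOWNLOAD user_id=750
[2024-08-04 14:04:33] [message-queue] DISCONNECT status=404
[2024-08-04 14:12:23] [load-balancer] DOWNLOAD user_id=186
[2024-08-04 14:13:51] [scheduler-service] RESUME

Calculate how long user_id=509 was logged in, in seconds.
1205

To calculate session duration:

1. Find LOGIN event for user_id=509: 2024-08-04 13:07:00
2. Find LOGOUT event for user_id=509: 2024-08-04 13:27:05
3. Session duration: 2024-08-04 13:27:05 - 2024-08-04 13:07:00 = 1205 seconds (20 minutes)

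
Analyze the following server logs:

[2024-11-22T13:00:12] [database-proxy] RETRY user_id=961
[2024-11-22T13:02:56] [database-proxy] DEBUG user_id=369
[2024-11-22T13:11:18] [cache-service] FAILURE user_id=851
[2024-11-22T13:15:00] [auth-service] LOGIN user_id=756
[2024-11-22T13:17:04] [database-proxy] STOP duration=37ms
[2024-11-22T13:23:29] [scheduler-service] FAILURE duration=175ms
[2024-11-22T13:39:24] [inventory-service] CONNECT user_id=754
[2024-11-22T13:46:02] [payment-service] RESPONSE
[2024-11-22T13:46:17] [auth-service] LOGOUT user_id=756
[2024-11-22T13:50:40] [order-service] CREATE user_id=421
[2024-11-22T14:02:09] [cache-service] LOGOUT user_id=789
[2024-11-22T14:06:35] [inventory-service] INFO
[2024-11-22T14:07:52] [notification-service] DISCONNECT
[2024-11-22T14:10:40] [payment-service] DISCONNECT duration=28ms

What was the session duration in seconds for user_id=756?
1877

To calculate session duration:

1. Find LOGIN event for user_id=756: 2024-11-22T13:15:00
2. Find LOGOUT event for user_id=756: 2024-11-22T13:46:17
3. Session duration: 2024-11-22T13:46:17 - 2024-11-22T13:15:00 = 1877 seconds (31 minutes)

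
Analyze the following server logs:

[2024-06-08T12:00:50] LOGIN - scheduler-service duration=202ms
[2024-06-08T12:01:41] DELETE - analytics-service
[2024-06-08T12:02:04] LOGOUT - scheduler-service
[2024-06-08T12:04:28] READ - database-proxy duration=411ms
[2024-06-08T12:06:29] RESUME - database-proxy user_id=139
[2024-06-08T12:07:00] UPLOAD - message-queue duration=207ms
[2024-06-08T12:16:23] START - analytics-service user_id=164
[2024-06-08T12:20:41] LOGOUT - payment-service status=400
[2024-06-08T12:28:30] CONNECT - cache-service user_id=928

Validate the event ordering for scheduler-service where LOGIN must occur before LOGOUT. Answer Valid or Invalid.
Valid

To validate ordering:

1. Required order: LOGIN → LOGOUT
2. Rule: LOGIN must occur before LOGOUT
3. Check actual order of events for scheduler-service
4. Result: Valid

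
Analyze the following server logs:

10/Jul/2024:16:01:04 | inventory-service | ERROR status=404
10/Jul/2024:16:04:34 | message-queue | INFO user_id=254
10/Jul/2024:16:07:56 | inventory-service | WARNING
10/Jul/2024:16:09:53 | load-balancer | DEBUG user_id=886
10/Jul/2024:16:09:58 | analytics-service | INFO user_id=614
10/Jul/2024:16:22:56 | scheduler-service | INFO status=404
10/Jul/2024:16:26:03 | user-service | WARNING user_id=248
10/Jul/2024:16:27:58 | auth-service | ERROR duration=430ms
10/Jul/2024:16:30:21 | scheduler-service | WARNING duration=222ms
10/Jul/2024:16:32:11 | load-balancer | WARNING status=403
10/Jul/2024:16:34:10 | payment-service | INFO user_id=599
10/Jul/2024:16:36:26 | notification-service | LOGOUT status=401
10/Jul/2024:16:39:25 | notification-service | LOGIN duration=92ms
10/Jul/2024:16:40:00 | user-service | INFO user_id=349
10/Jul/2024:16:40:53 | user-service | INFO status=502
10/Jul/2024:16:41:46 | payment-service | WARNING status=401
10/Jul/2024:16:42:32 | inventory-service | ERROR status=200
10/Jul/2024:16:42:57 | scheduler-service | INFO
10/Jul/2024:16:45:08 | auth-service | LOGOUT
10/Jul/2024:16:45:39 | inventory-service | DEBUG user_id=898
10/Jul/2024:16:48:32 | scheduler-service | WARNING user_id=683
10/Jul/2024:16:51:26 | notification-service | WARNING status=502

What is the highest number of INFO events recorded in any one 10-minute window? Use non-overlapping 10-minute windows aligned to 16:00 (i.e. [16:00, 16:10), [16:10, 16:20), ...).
3

To find the burst window:

1. Divide the log period into non-overlapping 10-minute windows starting at 16:00
2. Count INFO events in each window
3. Find the window with maximum count
4. Maximum events in a window: 3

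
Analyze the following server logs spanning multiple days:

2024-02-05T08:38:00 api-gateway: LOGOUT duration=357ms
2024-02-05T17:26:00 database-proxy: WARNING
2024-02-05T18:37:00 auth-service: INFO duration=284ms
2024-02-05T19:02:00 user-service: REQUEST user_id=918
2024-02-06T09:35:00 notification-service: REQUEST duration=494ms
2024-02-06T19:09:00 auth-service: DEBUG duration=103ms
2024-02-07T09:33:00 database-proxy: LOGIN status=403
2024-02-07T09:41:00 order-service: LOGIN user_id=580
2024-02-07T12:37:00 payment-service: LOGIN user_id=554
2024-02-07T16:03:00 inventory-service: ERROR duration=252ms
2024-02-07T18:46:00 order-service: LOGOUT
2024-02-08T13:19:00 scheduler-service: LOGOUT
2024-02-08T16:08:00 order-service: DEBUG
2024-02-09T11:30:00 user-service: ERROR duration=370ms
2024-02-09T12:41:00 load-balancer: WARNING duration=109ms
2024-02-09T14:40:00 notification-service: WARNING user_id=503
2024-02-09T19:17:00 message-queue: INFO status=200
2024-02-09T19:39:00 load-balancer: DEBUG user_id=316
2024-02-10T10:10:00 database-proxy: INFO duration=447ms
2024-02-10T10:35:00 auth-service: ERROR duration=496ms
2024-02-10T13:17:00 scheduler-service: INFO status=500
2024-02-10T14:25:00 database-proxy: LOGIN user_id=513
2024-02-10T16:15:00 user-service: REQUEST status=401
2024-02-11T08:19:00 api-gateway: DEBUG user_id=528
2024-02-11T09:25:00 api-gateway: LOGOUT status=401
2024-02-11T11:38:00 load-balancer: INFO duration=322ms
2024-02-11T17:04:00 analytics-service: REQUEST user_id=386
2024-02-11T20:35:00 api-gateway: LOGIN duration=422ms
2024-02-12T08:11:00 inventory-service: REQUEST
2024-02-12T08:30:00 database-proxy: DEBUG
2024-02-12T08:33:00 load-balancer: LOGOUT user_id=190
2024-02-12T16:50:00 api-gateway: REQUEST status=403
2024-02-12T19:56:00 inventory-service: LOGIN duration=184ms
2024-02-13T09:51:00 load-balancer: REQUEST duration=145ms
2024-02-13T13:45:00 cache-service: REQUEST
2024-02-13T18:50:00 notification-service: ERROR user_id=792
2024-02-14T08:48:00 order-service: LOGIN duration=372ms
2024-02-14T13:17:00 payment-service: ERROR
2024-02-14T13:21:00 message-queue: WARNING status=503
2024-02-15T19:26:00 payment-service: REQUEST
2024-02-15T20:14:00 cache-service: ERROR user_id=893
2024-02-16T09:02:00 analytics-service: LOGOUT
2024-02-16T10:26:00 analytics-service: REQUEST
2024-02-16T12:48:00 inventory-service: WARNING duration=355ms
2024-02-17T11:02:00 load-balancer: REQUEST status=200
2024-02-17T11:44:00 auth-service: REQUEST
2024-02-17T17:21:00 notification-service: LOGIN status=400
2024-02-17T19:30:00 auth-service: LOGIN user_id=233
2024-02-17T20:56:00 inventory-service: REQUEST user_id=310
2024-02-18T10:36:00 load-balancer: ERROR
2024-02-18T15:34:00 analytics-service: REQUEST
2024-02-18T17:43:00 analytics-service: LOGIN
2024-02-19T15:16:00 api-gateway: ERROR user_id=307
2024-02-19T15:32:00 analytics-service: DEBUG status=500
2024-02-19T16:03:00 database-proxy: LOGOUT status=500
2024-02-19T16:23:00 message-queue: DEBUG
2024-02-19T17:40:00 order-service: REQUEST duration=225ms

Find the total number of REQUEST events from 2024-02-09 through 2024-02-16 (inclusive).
8

To filter by date range:

1. Date range: 2024-02-09 through 2024-02-16, both dates inclusive
2. Filter for REQUEST events whose date falls in this range
3. Count matching events: 8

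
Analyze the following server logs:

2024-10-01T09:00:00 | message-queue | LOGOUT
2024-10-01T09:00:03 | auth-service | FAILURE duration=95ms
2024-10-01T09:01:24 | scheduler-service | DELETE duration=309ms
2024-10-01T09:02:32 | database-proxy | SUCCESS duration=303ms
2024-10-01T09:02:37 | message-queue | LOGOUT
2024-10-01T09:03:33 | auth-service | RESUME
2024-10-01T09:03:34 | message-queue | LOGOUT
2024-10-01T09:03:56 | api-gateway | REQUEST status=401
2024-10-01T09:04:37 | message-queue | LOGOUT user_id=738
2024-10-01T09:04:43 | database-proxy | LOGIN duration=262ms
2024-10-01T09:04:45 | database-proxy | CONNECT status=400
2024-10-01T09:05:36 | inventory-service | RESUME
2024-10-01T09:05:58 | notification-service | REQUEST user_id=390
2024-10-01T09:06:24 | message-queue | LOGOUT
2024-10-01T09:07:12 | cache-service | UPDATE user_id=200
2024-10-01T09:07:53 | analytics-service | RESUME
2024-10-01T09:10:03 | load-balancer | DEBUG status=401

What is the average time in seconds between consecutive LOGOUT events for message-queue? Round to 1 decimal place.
96.0

To calculate average interval:

1. Find all LOGOUT events for message-queue in order
2. Calculate time gaps between consecutive events
3. Compute mean of gaps: 384 / 4 = 96.0 seconds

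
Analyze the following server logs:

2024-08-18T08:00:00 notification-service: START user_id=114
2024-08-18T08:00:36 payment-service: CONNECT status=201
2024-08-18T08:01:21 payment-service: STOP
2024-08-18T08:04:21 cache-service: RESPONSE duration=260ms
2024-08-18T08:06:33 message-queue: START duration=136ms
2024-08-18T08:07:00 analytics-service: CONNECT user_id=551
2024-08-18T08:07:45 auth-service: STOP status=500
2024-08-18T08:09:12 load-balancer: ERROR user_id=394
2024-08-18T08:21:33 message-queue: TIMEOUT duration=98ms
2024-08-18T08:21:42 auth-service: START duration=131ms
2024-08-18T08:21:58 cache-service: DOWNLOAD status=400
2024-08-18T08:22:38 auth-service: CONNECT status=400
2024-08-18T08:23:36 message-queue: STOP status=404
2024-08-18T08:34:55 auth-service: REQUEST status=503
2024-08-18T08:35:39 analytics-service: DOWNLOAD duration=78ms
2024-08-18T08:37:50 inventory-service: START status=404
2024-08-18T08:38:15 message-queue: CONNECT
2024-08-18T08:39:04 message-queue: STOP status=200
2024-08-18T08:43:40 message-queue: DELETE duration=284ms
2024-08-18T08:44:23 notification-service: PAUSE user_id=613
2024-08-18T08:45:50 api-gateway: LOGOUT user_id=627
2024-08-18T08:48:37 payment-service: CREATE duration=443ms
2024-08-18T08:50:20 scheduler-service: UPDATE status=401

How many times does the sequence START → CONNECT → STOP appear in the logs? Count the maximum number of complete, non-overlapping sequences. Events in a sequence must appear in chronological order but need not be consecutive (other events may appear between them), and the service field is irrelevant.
4

To count sequences:

1. Look for pattern: START → CONNECT → STOP
2. Greedily scan the log in chronological order, matching each sequence element in turn (ignoring service)
3. Each time the full pattern completes, increment the count and restart matching from the next event
4. Complete non-overlapping sequences found: 4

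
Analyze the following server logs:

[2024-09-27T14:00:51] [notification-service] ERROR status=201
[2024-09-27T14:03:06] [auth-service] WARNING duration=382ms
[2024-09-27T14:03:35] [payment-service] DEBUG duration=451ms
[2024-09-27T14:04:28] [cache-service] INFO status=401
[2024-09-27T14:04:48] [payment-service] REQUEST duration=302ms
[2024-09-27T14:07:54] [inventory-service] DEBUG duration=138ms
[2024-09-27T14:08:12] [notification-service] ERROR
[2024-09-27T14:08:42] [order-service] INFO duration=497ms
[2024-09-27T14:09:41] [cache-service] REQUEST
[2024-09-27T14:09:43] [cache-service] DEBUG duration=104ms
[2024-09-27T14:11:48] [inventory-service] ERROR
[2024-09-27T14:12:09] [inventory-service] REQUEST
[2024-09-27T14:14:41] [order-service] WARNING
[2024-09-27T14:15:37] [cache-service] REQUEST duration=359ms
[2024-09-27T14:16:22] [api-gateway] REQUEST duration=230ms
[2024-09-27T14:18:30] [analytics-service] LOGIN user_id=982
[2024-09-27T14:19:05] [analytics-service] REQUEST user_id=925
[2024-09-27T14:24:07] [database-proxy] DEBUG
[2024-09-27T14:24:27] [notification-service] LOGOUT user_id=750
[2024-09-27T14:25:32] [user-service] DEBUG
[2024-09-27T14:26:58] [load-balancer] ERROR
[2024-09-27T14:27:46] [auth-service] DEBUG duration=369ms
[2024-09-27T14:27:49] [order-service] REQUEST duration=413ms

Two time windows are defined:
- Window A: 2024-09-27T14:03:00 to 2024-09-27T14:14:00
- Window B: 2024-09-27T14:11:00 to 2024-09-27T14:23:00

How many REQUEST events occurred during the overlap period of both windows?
1

To find overlap events:

1. Window A: 2024-09-27T14:03:00 to 2024-09-27T14:14:00
2. Window B: 2024-09-27T14:11:00 to 2024-09-27T14:23:00
3. Overlap period: 2024-09-27T14:11:00 to 2024-09-27T14:14:00
4. Count REQUEST events in overlap: 1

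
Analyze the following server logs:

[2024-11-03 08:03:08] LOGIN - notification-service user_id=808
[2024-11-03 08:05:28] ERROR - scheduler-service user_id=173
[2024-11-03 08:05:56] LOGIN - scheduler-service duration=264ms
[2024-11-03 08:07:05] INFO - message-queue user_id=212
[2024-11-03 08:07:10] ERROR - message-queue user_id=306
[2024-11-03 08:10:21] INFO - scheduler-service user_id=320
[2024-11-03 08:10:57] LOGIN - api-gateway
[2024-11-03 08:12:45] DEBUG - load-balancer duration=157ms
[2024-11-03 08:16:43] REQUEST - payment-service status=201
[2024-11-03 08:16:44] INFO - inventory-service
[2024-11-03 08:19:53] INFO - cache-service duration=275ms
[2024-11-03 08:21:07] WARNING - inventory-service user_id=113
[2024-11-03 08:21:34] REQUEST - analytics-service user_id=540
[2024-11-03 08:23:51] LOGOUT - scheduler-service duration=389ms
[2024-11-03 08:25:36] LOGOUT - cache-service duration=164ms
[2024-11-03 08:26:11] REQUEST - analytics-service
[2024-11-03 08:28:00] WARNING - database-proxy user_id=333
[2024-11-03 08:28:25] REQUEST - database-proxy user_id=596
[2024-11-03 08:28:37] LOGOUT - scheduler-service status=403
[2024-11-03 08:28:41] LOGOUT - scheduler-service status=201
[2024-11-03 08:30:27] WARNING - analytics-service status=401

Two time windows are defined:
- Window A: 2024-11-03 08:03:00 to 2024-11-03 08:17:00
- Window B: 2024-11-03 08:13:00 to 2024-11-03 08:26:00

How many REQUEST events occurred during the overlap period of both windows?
1

To find overlap events:

1. Window A: 2024-11-03 08:03:00 to 2024-11-03 08:17:00
2. Window B: 2024-11-03 08:13:00 to 2024-11-03 08:26:00
3. Overlap period: 2024-11-03 08:13:00 to 2024-11-03 08:17:00
4. Count REQUEST events in overlap: 1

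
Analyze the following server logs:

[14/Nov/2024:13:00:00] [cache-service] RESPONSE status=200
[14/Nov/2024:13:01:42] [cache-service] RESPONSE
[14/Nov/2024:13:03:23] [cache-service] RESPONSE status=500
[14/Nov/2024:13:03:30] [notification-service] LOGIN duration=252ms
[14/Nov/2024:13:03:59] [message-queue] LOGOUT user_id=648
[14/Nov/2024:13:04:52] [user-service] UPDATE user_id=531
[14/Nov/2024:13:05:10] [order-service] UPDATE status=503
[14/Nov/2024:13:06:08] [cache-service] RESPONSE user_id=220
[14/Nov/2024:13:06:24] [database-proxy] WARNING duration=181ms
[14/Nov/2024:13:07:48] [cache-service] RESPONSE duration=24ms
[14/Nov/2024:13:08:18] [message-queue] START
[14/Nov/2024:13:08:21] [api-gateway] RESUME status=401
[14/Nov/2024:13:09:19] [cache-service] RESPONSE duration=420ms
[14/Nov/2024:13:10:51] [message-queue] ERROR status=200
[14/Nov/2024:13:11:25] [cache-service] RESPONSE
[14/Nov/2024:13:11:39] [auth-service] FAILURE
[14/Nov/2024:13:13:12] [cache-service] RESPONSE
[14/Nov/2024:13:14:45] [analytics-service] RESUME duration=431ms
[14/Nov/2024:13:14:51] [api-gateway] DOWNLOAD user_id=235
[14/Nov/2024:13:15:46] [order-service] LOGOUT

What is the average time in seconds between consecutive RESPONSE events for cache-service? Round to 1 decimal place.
113.1

To calculate average interval:

1. Find all RESPONSE events for cache-service in order
2. Calculate time gaps between consecutive events
3. Compute mean of gaps: 792 / 7 = 113.1 seconds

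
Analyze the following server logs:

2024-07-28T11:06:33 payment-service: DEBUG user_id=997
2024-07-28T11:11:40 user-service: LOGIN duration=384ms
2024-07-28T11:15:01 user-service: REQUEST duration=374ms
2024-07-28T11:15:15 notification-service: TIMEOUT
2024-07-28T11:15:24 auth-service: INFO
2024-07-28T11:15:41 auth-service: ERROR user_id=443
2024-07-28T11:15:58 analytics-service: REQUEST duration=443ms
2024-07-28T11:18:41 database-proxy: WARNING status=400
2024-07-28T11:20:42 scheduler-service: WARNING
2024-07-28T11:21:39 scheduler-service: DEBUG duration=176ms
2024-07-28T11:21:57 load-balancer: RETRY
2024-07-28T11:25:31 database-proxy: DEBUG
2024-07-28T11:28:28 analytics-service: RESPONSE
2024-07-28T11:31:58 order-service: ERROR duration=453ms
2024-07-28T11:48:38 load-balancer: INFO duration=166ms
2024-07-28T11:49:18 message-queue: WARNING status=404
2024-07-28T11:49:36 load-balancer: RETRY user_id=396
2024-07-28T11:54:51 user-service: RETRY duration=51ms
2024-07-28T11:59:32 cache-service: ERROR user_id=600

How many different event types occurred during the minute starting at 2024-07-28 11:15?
4

To count unique event types:

1. Filter events in the minute starting at 2024-07-28 11:15
2. Extract event types from matching entries
3. Count unique types: 4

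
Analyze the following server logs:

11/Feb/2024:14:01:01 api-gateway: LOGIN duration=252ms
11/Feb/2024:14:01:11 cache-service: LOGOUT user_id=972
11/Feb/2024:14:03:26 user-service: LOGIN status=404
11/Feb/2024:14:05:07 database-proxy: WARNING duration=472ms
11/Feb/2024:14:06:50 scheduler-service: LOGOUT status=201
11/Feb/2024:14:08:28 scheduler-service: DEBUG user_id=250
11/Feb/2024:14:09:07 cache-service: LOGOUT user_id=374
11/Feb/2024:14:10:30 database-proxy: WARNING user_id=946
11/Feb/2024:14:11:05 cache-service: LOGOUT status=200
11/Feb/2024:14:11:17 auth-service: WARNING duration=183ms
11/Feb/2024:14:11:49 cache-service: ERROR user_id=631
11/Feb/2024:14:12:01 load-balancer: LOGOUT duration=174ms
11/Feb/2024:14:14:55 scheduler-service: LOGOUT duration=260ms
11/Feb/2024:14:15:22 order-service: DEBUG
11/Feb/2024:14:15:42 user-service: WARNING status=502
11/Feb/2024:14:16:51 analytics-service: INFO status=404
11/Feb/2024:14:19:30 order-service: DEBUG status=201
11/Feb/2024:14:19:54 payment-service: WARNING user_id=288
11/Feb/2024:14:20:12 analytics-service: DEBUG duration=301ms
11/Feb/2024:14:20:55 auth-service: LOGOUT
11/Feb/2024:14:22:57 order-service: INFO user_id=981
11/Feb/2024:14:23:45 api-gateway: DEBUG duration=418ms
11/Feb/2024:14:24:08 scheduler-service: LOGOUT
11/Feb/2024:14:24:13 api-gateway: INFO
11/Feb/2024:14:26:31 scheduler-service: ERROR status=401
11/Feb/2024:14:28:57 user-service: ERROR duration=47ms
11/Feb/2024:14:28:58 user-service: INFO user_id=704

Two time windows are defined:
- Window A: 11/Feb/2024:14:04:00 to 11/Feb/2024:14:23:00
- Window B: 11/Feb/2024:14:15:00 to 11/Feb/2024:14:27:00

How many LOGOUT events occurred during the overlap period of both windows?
1

To find overlap events:

1. Window A: 11/Feb/2024:14:04:00 to 11/Feb/2024:14:23:00
2. Window B: 11/Feb/2024:14:15:00 to 11/Feb/2024:14:27:00
3. Overlap period: 11/Feb/2024:14:15:00 to 11/Feb/2024:14:23:00
4. Count LOGOUT events in overlap: 1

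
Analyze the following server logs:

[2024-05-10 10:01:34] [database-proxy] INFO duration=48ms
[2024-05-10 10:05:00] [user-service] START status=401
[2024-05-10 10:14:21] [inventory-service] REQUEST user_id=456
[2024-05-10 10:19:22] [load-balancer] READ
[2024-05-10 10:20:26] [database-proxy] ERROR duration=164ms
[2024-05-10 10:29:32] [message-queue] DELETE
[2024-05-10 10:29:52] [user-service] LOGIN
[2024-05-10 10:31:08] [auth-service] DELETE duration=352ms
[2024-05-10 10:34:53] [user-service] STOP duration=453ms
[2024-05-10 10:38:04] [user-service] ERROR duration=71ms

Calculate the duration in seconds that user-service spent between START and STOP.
1793

To calculate state duration:

1. Find START event for user-service: 2024-05-10 10:05:00
2. Find STOP event for user-service: 2024-05-10 10:34:53
3. Calculate duration: 2024-05-10 10:34:53 - 2024-05-10 10:05:00 = 1793 seconds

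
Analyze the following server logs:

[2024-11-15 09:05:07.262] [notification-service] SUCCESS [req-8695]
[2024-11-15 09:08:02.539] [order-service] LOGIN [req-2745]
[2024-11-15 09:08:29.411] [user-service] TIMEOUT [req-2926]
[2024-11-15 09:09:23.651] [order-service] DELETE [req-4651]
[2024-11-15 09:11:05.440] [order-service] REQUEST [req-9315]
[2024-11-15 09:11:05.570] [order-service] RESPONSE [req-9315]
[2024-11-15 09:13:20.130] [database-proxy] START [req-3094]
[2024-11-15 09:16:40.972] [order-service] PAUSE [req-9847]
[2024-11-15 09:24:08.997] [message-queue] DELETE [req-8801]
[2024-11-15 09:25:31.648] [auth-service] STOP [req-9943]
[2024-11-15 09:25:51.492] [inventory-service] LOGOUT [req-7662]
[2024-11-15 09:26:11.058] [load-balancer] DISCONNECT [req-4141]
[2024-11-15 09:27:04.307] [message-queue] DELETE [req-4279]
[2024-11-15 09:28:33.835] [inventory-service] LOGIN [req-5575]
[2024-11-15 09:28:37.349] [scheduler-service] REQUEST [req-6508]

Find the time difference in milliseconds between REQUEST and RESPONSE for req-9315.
130

To calculate latency:

1. Find REQUEST with id req-9315: 2024-11-15 09:11:05.440
2. Find RESPONSE with id req-9315: 2024-11-15 09:11:05.570
3. Latency: 2024-11-15 09:11:05.570 - 2024-11-15 09:11:05.440 = 130ms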